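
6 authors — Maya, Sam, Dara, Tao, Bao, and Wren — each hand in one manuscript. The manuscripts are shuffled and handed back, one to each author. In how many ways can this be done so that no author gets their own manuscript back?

Let Aᵢ be the assignments in which author i gets their own manuscript. We want the size of the complement of A₁∪…∪A_6.
By inclusion–exclusion this is Σ_{j=0}^{6} (−1)^j C(6,j)·(6−j)!.
Computing: 720 − 720 + 360 − 120 + 30 − 6 + 1 = 265.

265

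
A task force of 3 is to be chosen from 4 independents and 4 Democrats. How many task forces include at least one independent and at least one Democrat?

48

Unrestricted: C(8,3) = 56 ways to pick any 3 of the 8.
Selections missing a whole group: no independents → C(4,3) = 4; no Democrats → C(4,3) = 4.
Both groups omitted at once is impossible, so 56 − 8 = 48.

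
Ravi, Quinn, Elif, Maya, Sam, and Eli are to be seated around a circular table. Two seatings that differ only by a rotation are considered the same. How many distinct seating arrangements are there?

120

Around a circle, 6 distinct people have 6!/6 = (5)! = 120 rotationally distinct seatings.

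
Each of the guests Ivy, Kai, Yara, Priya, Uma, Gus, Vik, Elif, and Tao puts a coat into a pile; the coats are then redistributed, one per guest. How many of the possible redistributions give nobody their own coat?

Count assignments avoiding every fixed point. For any j of the 9 guests fixed to their own coat, the other 9−j can be arranged in (9−j)! ways.
By inclusion–exclusion this is Σ_{j=0}^{9} (−1)^j C(9,j)·(9−j)!.
Computing: 362880 − 362880 + 181440 − 60480 + 15120 − 3024 + 504 − 72 + 9 − 1 = 133496.

133496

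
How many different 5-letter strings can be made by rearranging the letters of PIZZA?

60

The 5 letters of PIZZA have repeats: Z appearing twice.
So there are 5! / (2!) = 60 distinguishable arrangements.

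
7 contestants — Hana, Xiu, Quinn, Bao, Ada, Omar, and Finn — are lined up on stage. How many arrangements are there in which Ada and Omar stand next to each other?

1440

Treat {Ada, Omar} as a single unit. There are 6 units to order, and the pair itself can be ordered 2 ways.
That gives 2 × 6! = 2 × 720 = 1440.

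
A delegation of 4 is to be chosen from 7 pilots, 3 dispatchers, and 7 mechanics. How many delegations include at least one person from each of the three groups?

1029

Unrestricted: C(17,4) = 2380 ways to pick any 4 of the 17.
Selections missing a whole group: no pilots → C(10,4) = 210; no dispatchers → C(14,4) = 1001; no mechanics → C(10,4) = 210.
Add back selections omitting two groups (i.e. drawn from a single group): C(7,4) + C(3,4) + C(7,4) = 70.
By inclusion–exclusion: 2380 − 1421 + 70 = 1029.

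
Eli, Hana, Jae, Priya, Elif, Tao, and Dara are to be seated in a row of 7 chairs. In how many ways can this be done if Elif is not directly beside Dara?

Of the 7! = 5040 arrangements, those with Elif and Dara adjacent number 2 × 6! = 1440 (treat the pair as a block with 2 internal orders).
Complementary counting: 5040 − 1440 = 3600.

3600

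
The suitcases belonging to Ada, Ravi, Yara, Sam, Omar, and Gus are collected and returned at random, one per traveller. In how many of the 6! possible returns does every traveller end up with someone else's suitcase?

This is the derangement count D_6: permutations of 6 items with no fixed point.
By inclusion–exclusion this is Σ_{j=0}^{6} (−1)^j C(6,j)·(6−j)!.
Computing: 720 − 720 + 360 − 120 + 30 − 6 + 1 = 265.

265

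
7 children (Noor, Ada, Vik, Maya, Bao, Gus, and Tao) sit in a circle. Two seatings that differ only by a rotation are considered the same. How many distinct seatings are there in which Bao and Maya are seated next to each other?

Treat {Bao, Maya} as one unit (2 internal orders) and seat the resulting 6 units around the table: (5)! circular arrangements.
So 2 × (5)! = 2 × 120 = 240.

240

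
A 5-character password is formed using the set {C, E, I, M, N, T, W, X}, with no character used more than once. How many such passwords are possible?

6720

With no repetition, fill the 5 characters in order: 8 choices, then 7, down to 4.
8 × 7 × 6 × 5 × 4 = 6720.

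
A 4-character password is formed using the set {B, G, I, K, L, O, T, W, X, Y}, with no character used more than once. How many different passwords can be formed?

With no repetition, fill the 4 characters in order: 10 choices, then 9, down to 7.
That product is 10 × 9 × 8 × 7 = 5040.

5040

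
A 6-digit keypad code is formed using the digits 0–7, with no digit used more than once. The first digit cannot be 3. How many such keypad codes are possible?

17640

The first digit has 8−1 = 7 choices (anything except 3).
The remaining 5 digits are filled from the other 7 symbols without repetition: 7 × 6 × 5 × 4 × 3 = 2520.
Total: 7 × 2520 = 17640.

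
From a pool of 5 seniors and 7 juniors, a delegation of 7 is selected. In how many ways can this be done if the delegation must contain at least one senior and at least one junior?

791

With no constraint there are C(12,7) = 792 possible selections.
Subtract selections that omit an entire group: no seniors → C(7,7) = 1; no juniors → C(5,7) = 0.
Both groups omitted at once is impossible, so 792 − 1 = 791.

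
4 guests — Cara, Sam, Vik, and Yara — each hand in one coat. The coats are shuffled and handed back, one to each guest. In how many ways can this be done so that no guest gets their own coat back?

This is the derangement count D_4: permutations of 4 items with no fixed point.
By inclusion–exclusion this is Σ_{j=0}^{4} (−1)^j C(4,j)·(4−j)!.
Computing: 24 − 24 + 12 − 4 + 1 = 9.

9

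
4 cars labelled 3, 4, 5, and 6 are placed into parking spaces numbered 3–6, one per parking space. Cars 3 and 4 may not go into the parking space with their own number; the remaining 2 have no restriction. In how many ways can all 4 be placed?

Let Aᵢ (for i ∈ {3, 4}) be the placements that put car i in its forbidden parking space. Any j of these fix j positions, leaving (4−j)! ways to fill the rest, and there are C(2,j) ways to pick which j.
By inclusion–exclusion, the number of valid placements is Σ_{j=0}^{2} (−1)^j C(2,j)·(4−j)!.
Computing: 24 − 12 + 2 = 14.

14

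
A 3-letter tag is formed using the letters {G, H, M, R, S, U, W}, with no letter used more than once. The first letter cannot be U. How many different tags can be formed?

180

The first letter has 7−1 = 6 choices (anything except U).
The remaining 2 letters are filled from the other 6 symbols without repetition: 6 × 5 = 30.
Total: 6 × 30 = 180.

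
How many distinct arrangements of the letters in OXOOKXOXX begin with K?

70

With the first slot taken by K, it remains to arrange the other 8 letters (OXOOXOXX).
Those 8 letters have O appearing 4 times and X appearing 4 times, giving (8)!/(4!·4!) = 70.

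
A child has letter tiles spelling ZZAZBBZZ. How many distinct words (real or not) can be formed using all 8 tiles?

168

ZZAZBBZZ has 8 letters with B appearing twice and Z appearing 5 times.
Dividing 8! = 40320 by 5!·2! = 240 for the repeated letters gives 168.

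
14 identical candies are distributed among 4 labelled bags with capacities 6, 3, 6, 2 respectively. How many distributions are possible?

By stars and bars, unrestricted non-negative solutions to x_1+…+x_4 = 14 number C(14+3,3) = 680.
Subtract solutions that violate a single cap (substitute x_i' = x_i − (cap_i+1)): x_1 ≥ 7 gives C(10,3) = 120; x_2 ≥ 4 gives C(13,3) = 286; x_3 ≥ 7 gives C(10,3) = 120; x_4 ≥ 3 gives C(14,3) = 364. Together 890.
Add back pairs where two caps are both exceeded: 20 + 1 + 35 + 20 + 120 + 35 = 231.
Subtract triples: 0 + 1 + 0 + 1 = 2.
By inclusion–exclusion the count is 680 − 890 + 231 − 2 = 19.

19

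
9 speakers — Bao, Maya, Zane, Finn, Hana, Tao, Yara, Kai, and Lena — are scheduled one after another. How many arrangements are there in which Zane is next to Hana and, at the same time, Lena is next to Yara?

Treat {Zane,Hana} as one block (2 orders) and {Lena,Yara} as another (2 orders).
That leaves 7 units to arrange: 2 × 2 × 7! = 4 × 5040 = 20160.

20160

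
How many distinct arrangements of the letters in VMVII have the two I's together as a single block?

Treat the 2 copies of I as a single block. The multiset to arrange is then {II, M, V, V}, 4 items in all.
That gives (4)!/(2!) = 12 arrangements.

12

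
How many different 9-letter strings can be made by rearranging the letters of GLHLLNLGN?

The 9 letters of GLHLLNLGN have repeats: G appearing twice, L appearing 4 times, and N appearing twice.
So there are 9! / (4!·2!·2!) = 3780 distinguishable arrangements.

3780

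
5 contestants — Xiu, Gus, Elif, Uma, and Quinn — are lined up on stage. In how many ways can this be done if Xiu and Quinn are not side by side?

72

Of the 5! = 120 arrangements, those with Xiu and Quinn adjacent number 2 × 4! = 48 (treat the pair as a block with 2 internal orders).
So 120 − 48 = 72 arrangements keep them apart.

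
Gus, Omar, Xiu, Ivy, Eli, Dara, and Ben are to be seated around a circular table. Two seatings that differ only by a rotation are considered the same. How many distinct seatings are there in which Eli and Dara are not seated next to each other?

480

Without the restriction there are (6)! = 720 seatings.
Seatings with Eli beside Dara: treat them as a block with 2 internal orders, giving 2 × (5)! = 240.
Subtracting, 720 − 240 = 480.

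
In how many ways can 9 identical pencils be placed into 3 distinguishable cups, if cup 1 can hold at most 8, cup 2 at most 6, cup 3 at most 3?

Without the upper bounds there are C(11,2) = 55 ways to split 9 among 3 cups.
Subtract solutions that violate a single cap (substitute x_i' = x_i − (cap_i+1)): x_1 ≥ 9 gives C(2,2) = 1; x_2 ≥ 7 gives C(4,2) = 6; x_3 ≥ 4 gives C(7,2) = 21. Together 28.
No two caps can be exceeded simultaneously, so the pair terms are all 0.
By inclusion–exclusion the count is 55 − 28 + 0 = 27.

27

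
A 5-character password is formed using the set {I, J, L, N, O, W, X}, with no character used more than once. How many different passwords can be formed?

2520

Choose and order 5 of the 7 symbols: the first character has 7 options, the next 6, and so on down to 3.
That product is 7 × 6 × 5 × 4 × 3 = 2520.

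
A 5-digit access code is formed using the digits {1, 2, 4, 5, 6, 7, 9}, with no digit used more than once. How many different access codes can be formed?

2520

Choose and order 5 of the 7 symbols: the first digit has 7 options, the next 6, and so on down to 3.
That product is 7 × 6 × 5 × 4 × 3 = 2520.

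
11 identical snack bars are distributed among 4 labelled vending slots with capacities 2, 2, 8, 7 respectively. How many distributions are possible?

Without the upper bounds there are C(14,3) = 364 ways to split 11 among 4 vending slots.
Subtract solutions that violate a single cap (substitute x_i' = x_i − (cap_i+1)): x_1 ≥ 3 gives C(11,3) = 165; x_2 ≥ 3 gives C(11,3) = 165; x_3 ≥ 9 gives C(5,3) = 10; x_4 ≥ 8 gives C(6,3) = 20. Together 360.
Add back pairs where two caps are both exceeded: 56 + 0 + 1 + 0 + 1 + 0 = 58.
By inclusion–exclusion the count is 364 − 360 + 58 = 62.

62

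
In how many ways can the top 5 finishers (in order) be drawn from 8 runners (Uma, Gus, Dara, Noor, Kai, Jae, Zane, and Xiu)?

There are 8 choices for 1st place, 7 for 2nd, and so on down to 4 for position 5.
That gives 8 × 7 × 6 × 5 × 4 = 6720.

6720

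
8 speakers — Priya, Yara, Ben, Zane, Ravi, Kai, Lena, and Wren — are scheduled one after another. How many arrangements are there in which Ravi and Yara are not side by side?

There are 8! = 40320 arrangements in all. If Ravi and Yara are adjacent, merging them into one block gives 2·(7)! = 10080 arrangements.
So 40320 − 10080 = 30240 arrangements keep them apart.

30240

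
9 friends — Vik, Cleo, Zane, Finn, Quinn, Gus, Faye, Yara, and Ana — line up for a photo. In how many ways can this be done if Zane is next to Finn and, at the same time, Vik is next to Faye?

Treat {Zane,Finn} as one block (2 orders) and {Vik,Faye} as another (2 orders).
That leaves 7 units to arrange: 2 × 2 × 7! = 4 × 5040 = 20160.

20160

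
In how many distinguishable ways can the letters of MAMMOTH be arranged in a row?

840

The 7 letters of MAMMOTH have repeats: M appearing 3 times.
The number of distinct arrangements is 7!/(3!) = 5040/6 = 840.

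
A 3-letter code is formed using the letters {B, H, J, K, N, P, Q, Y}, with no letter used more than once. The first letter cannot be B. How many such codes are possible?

The first letter has 8−1 = 7 choices (anything except B).
The remaining 2 letters are filled from the other 7 symbols without repetition: 7 × 6 = 42.
Total: 7 × 42 = 294.

294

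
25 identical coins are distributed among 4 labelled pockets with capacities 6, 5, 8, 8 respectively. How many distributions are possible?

10

By stars and bars, unrestricted non-negative solutions to x_1+…+x_4 = 25 number C(25+3,3) = 3276.
Subtract solutions that violate a single cap (substitute x_i' = x_i − (cap_i+1)): x_1 ≥ 7 gives C(21,3) = 1330; x_2 ≥ 6 gives C(22,3) = 1540; x_3 ≥ 9 gives C(19,3) = 969; x_4 ≥ 9 gives C(19,3) = 969. Together 4808.
Add back pairs where two caps are both exceeded: 455 + 220 + 220 + 286 + 286 + 120 = 1587.
Subtract triples: 20 + 20 + 1 + 4 = 45.
By inclusion–exclusion the count is 3276 − 4808 + 1587 − 45 = 10.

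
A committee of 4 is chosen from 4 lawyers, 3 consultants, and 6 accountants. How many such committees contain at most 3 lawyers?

Split by how many lawyers are chosen (0 through 3).
Sum: C(4,0)·C(9,4) + C(4,1)·C(9,3) + C(4,2)·C(9,2) + C(4,3)·C(9,1) = 126 + 336 + 216 + 36 = 714.

714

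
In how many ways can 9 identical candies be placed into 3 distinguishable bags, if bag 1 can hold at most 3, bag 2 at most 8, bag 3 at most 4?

19

Without the upper bounds there are C(11,2) = 55 ways to split 9 among 3 bags.
Subtract solutions that violate a single cap (substitute x_i' = x_i − (cap_i+1)): x_1 ≥ 4 gives C(7,2) = 21; x_2 ≥ 9 gives C(2,2) = 1; x_3 ≥ 5 gives C(6,2) = 15. Together 37.
Add back pairs where two caps are both exceeded: 0 + 1 + 0 = 1.
By inclusion–exclusion the count is 55 − 37 + 1 = 19.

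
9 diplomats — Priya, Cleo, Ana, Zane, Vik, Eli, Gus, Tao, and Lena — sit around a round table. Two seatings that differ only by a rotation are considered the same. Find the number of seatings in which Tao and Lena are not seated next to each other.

30240

Without the restriction there are (8)! = 40320 seatings.
Seatings with Tao beside Lena: treat them as a block with 2 internal orders, giving 2 × (7)! = 10080.
Subtracting, 40320 − 10080 = 30240.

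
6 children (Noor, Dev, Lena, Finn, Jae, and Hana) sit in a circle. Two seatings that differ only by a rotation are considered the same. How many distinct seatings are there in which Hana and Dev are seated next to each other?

Treat {Hana, Dev} as one unit (2 internal orders) and seat the resulting 5 units around the table: (4)! circular arrangements.
So 2 × (4)! = 2 × 24 = 48.

48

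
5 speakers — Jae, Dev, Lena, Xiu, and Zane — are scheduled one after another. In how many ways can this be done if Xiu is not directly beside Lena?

72

There are 5! = 120 arrangements in all. If Xiu and Lena are adjacent, merging them into one block gives 2·(4)! = 48 arrangements.
Complementary counting: 120 − 48 = 72.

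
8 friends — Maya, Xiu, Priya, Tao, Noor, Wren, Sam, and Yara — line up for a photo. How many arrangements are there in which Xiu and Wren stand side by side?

Glue Xiu and Wren into one block (2 internal orders), leaving 7 units to arrange in a row.
That gives 2 × 7! = 2 × 5040 = 10080.

10080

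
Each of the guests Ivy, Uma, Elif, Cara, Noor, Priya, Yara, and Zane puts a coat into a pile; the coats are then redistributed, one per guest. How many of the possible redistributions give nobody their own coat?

Let Aᵢ be the assignments in which guest i gets their own coat. We want the size of the complement of A₁∪…∪A_8.
By inclusion–exclusion this is Σ_{j=0}^{8} (−1)^j C(8,j)·(8−j)!.
Computing: 40320 − 40320 + 20160 − 6720 + 1680 − 336 + 56 − 8 + 1 = 14833.

14833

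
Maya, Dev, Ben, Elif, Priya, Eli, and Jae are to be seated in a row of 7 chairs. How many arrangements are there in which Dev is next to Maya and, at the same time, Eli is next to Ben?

Treat {Dev,Maya} as one block (2 orders) and {Eli,Ben} as another (2 orders).
That leaves 5 units to arrange: 2 × 2 × 5! = 4 × 120 = 480.

480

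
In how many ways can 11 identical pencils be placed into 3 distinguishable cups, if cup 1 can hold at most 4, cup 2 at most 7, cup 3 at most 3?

Without the upper bounds there are C(13,2) = 78 ways to split 11 among 3 cups.
Subtract solutions that violate a single cap (substitute x_i' = x_i − (cap_i+1)): x_1 ≥ 5 gives C(8,2) = 28; x_2 ≥ 8 gives C(5,2) = 10; x_3 ≥ 4 gives C(9,2) = 36. Together 74.
Add back pairs where two caps are both exceeded: 0 + 6 + 0 = 6.
By inclusion–exclusion the count is 78 − 74 + 6 = 10.

10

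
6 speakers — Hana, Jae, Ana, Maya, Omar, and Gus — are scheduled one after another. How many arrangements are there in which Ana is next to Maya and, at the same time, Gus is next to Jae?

96

Treat {Ana,Maya} as one block (2 orders) and {Gus,Jae} as another (2 orders).
That leaves 4 units to arrange: 2 × 2 × 4! = 4 × 24 = 96.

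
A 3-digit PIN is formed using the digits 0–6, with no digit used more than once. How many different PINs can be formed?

210

Choose and order 3 of the 7 symbols: the first digit has 7 options, the next 6, then 5.
That product is 7 × 6 × 5 = 210.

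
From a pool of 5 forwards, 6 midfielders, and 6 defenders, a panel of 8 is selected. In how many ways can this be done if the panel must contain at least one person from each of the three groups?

23485

With no constraint there are C(17,8) = 24310 possible selections.
Selections missing a whole group: no forwards → C(12,8) = 495; no midfielders → C(11,8) = 165; no defenders → C(11,8) = 165.
Add back selections omitting two groups (i.e. drawn from a single group): C(5,8) + C(6,8) + C(6,8) = 0.
By inclusion–exclusion: 24310 − 825 + 0 = 23485.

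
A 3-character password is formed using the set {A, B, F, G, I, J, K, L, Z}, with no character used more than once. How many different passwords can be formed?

504

This is a permutation of 3 out of 9: P(9,3) = 9!/6!.
That product is 9 × 8 × 7 = 504.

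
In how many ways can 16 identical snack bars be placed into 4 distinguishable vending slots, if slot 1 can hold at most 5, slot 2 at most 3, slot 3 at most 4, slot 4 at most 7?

Ignoring the caps, the number of non-negative solutions to x_1+…+x_4 = 16 is C(19,3) = 969.
Subtract solutions that violate a single cap (substitute x_i' = x_i − (cap_i+1)): x_1 ≥ 6 gives C(13,3) = 286; x_2 ≥ 4 gives C(15,3) = 455; x_3 ≥ 5 gives C(14,3) = 364; x_4 ≥ 8 gives C(11,3) = 165. Together 1270.
Add back pairs where two caps are both exceeded: 84 + 56 + 10 + 120 + 35 + 20 = 325.
Subtract triples: 4 + 0 + 0 + 0 = 4.
By inclusion–exclusion the count is 969 − 1270 + 325 − 4 = 20.

20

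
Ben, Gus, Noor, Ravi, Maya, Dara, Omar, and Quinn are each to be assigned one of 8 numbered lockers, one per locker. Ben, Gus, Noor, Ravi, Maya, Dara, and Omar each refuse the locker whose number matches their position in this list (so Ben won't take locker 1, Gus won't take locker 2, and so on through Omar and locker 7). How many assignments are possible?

16687

Let Aᵢ (for 1 ≤ i ≤ 7) be the placements that put person i in their forbidden locker. Any j of these fix j positions, leaving (8−j)! ways to fill the rest, and there are C(7,j) ways to pick which j.
By inclusion–exclusion, the number of valid placements is Σ_{j=0}^{7} (−1)^j C(7,j)·(8−j)!.
Computing: 40320 − 35280 + 15120 − 4200 + 840 − 126 + 14 − 1 = 16687.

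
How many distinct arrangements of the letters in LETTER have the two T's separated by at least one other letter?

There are 6!/(2!·2!) = 180 arrangements of LETTER in total.
Arrangements with the T's together: treat TT as one letter, giving (5)!/(2!) = 60.
Subtracting, 180 − 60 = 120 arrangements keep the T's apart.

120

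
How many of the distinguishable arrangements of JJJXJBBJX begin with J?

Fix J in the first position and arrange the remaining 8 letters.
Those 8 letters have B appearing twice, J appearing 4 times, and X appearing twice, giving (8)!/(4!·2!·2!) = 420.

420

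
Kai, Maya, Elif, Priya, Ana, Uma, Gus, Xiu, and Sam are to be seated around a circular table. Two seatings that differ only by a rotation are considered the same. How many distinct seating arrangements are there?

Around a circle, 9 distinct people have 9!/9 = (8)! = 40320 rotationally distinct seatings.

40320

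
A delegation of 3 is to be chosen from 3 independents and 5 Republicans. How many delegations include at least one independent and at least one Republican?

45

Total 3-person selections from all 8: C(8,3) = 56.
Subtract selections that omit an entire group: no independents → C(5,3) = 10; no Republicans → C(3,3) = 1.
Both groups omitted at once is impossible, so 56 − 11 = 45.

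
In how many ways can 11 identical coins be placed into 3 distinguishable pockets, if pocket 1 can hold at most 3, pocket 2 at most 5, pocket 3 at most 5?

Without the upper bounds there are C(13,2) = 78 ways to split 11 among 3 pockets.
Subtract solutions that violate a single cap (substitute x_i' = x_i − (cap_i+1)): x_1 ≥ 4 gives C(9,2) = 36; x_2 ≥ 6 gives C(7,2) = 21; x_3 ≥ 6 gives C(7,2) = 21. Together 78.
Add back pairs where two caps are both exceeded: 3 + 3 + 0 = 6.
By inclusion–exclusion the count is 78 − 78 + 6 = 6.

6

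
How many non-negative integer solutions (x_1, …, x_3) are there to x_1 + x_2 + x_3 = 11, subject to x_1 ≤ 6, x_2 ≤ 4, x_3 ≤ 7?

Ignoring the caps, the number of non-negative solutions to x_1+…+x_3 = 11 is C(13,2) = 78.
Subtract solutions that violate a single cap (substitute x_i' = x_i − (cap_i+1)): x_1 ≥ 7 gives C(6,2) = 15; x_2 ≥ 5 gives C(8,2) = 28; x_3 ≥ 8 gives C(5,2) = 10. Together 53.
No two caps can be exceeded simultaneously, so the pair terms are all 0.
By inclusion–exclusion the count is 78 − 53 + 0 = 25.

25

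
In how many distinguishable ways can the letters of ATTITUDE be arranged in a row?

6720

ATTITUDE has 8 letters with T appearing 3 times.
The number of distinct arrangements is 8!/(3!) = 40320/6 = 6720.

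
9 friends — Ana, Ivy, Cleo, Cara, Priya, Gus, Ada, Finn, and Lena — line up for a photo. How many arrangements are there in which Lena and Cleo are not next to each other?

Of the 9! = 362880 arrangements, those with Lena and Cleo adjacent number 2 × 8! = 80640 (treat the pair as a block with 2 internal orders).
So 362880 − 80640 = 282240 arrangements keep them apart.

282240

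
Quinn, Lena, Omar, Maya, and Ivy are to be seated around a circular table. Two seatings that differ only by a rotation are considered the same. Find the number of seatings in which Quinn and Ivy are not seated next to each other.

12

All circular seatings of 5 people number (4)! = 24.
Those with Quinn next to Ivy: fuse the pair into one unit and seat 4 units around a circle — 2·(3)! = 12.
Subtracting, 24 − 12 = 12.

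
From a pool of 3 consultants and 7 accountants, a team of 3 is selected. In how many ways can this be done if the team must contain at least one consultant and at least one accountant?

Unrestricted: C(10,3) = 120 ways to pick any 3 of the 10.
Subtract selections that omit an entire group: no consultants → C(7,3) = 35; no accountants → C(3,3) = 1.
Both groups omitted at once is impossible, so 120 − 36 = 84.

84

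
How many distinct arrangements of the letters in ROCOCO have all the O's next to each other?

12

Treat the 3 copies of O as a single block. The multiset to arrange is then {OOO, C, C, R}, 4 items in all.
That gives (4)!/(2!) = 12 arrangements.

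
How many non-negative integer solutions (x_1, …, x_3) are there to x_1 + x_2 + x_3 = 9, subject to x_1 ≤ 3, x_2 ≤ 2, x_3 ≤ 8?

11

Without the upper bounds there are C(11,2) = 55 ways to split 9 among 3 variables.
Subtract solutions that violate a single cap (substitute x_i' = x_i − (cap_i+1)): x_1 ≥ 4 gives C(7,2) = 21; x_2 ≥ 3 gives C(8,2) = 28; x_3 ≥ 9 gives C(2,2) = 1. Together 50.
Add back pairs where two caps are both exceeded: 6 + 0 + 0 = 6.
By inclusion–exclusion the count is 55 − 50 + 6 = 11.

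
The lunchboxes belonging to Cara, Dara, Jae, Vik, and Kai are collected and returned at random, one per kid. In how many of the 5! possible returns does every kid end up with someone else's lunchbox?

Count assignments avoiding every fixed point. For any j of the 5 kids fixed to their own lunchbox, the other 5−j can be arranged in (5−j)! ways.
By inclusion–exclusion this is Σ_{j=0}^{5} (−1)^j C(5,j)·(5−j)!.
Computing: 120 − 120 + 60 − 20 + 5 − 1 = 44.

44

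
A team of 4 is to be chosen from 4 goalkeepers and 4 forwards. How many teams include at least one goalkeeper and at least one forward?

With no constraint there are C(8,4) = 70 possible selections.
Selections missing a whole group: no goalkeepers → C(4,4) = 1; no forwards → C(4,4) = 1.
Both groups omitted at once is impossible, so 70 − 2 = 68.

68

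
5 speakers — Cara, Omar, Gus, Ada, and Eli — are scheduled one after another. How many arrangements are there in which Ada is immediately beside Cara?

48

Treat {Ada, Cara} as a single unit. There are 4 units to order, and the pair itself can be ordered 2 ways.
So the count is 2·(4)! = 48.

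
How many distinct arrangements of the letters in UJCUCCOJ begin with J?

420

Fix J in the first position and arrange the remaining 7 letters.
Those 7 letters have C appearing 3 times and U appearing twice, giving (7)!/(3!·2!) = 420.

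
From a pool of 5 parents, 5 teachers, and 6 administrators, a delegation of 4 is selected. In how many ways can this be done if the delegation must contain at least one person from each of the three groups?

975

Total 4-person selections from all 16: C(16,4) = 1820.
Subtract selections that omit an entire group: no parents → C(11,4) = 330; no teachers → C(11,4) = 330; no administrators → C(10,4) = 210.
Add back selections omitting two groups (i.e. drawn from a single group): C(5,4) + C(5,4) + C(6,4) = 25.
By inclusion–exclusion: 1820 − 870 + 25 = 975.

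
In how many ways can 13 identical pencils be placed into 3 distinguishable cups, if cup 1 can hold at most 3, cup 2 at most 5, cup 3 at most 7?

Without the upper bounds there are C(15,2) = 105 ways to split 13 among 3 cups.
Subtract solutions that violate a single cap (substitute x_i' = x_i − (cap_i+1)): x_1 ≥ 4 gives C(11,2) = 55; x_2 ≥ 6 gives C(9,2) = 36; x_3 ≥ 8 gives C(7,2) = 21. Together 112.
Add back pairs where two caps are both exceeded: 10 + 3 + 0 = 13.
By inclusion–exclusion the count is 105 − 112 + 13 = 6.

6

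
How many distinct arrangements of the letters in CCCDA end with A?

4

With the last slot taken by A, it remains to arrange the other 4 letters (CCCD).
Those 4 letters have C appearing 3 times, giving (4)!/(3!) = 4.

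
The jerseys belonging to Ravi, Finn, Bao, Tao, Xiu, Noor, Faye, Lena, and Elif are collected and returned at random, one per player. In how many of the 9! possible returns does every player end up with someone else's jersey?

Let Aᵢ be the assignments in which player i gets their old jersey. We want the size of the complement of A₁∪…∪A_9.
By inclusion–exclusion this is Σ_{j=0}^{9} (−1)^j C(9,j)·(9−j)!.
Computing: 362880 − 362880 + 181440 − 60480 + 15120 − 3024 + 504 − 72 + 9 − 1 = 133496.

133496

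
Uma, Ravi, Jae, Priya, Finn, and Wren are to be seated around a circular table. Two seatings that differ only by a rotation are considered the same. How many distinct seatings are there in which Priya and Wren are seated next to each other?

48

Glue Priya and Wren into a block (2 internal orders). Seating 5 units around a circle gives (4)! arrangements.
So 2 × (4)! = 2 × 24 = 48.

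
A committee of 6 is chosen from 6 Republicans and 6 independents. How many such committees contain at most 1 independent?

37

Split by how many independents are chosen (0 through 1).
Sum: C(6,0)·C(6,6) + C(6,1)·C(6,5) = 1 + 36 = 37.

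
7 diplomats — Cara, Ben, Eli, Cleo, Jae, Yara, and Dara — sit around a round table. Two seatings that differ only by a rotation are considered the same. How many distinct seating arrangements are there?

Seat Cara anywhere (absorbing the rotational symmetry), then permute the other 6: (6)! = 720.

720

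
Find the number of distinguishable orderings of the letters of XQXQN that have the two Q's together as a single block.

12

Treat the 2 copies of Q as a single block. The multiset to arrange is then {QQ, N, X, X}, 4 items in all.
That gives (4)!/(2!) = 12 arrangements.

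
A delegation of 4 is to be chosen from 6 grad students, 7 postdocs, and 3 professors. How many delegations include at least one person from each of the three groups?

819

With no constraint there are C(16,4) = 1820 possible selections.
Selections missing a whole group: no grad students → C(10,4) = 210; no postdocs → C(9,4) = 126; no professors → C(13,4) = 715.
Add back selections omitting two groups (i.e. drawn from a single group): C(6,4) + C(7,4) + C(3,4) = 50.
By inclusion–exclusion: 1820 − 1051 + 50 = 819.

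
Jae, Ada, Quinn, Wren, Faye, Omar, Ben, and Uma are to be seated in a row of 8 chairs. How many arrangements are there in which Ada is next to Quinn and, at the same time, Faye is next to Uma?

Treat {Ada,Quinn} as one block (2 orders) and {Faye,Uma} as another (2 orders).
That leaves 6 units to arrange: 2 × 2 × 6! = 4 × 720 = 2880.

2880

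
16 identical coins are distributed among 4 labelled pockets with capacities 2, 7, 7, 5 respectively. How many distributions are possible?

46

Ignoring the caps, the number of non-negative solutions to x_1+…+x_4 = 16 is C(19,3) = 969.
Subtract solutions that violate a single cap (substitute x_i' = x_i − (cap_i+1)): x_1 ≥ 3 gives C(16,3) = 560; x_2 ≥ 8 gives C(11,3) = 165; x_3 ≥ 8 gives C(11,3) = 165; x_4 ≥ 6 gives C(13,3) = 286. Together 1176.
Add back pairs where two caps are both exceeded: 56 + 56 + 120 + 1 + 10 + 10 = 253.
By inclusion–exclusion the count is 969 − 1176 + 253 = 46.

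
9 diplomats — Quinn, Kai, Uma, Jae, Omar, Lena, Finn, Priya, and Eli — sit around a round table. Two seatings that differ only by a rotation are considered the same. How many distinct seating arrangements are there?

Around a circle, 9 distinct people have 9!/9 = (8)! = 40320 rotationally distinct seatings.

40320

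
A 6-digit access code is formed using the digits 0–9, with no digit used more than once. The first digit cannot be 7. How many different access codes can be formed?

136080

The first digit has 10−1 = 9 choices (anything except 7).
The remaining 5 digits are filled from the other 9 symbols without repetition: 9 × 8 × 7 × 6 × 5 = 15120.
Total: 9 × 15120 = 136080.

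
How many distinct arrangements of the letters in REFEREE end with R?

30

With the last slot taken by R, it remains to arrange the other 6 letters (EFEREE).
Those 6 letters have E appearing 4 times, giving (6)!/(4!) = 30.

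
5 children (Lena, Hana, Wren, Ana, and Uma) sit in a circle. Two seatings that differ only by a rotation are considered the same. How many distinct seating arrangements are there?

Seat Lena anywhere (absorbing the rotational symmetry), then permute the other 4: (4)! = 24.

24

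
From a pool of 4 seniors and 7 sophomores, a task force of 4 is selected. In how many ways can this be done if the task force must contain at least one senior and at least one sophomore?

294

Unrestricted: C(11,4) = 330 ways to pick any 4 of the 11.
Subtract selections that omit an entire group: no seniors → C(7,4) = 35; no sophomores → C(4,4) = 1.
Both groups omitted at once is impossible, so 330 − 36 = 294.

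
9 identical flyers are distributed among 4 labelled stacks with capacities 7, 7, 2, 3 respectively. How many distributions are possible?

Without the upper bounds there are C(12,3) = 220 ways to split 9 among 4 stacks.
Subtract solutions that violate a single cap (substitute x_i' = x_i − (cap_i+1)): x_1 ≥ 8 gives C(4,3) = 4; x_2 ≥ 8 gives C(4,3) = 4; x_3 ≥ 3 gives C(9,3) = 84; x_4 ≥ 4 gives C(8,3) = 56. Together 148.
Add back pairs where two caps are both exceeded: 0 + 0 + 0 + 0 + 0 + 10 = 10.
By inclusion–exclusion the count is 220 − 148 + 10 = 82.

82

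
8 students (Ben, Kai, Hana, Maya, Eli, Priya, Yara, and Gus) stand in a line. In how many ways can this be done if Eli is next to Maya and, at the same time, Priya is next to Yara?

2880

Treat {Eli,Maya} as one block (2 orders) and {Priya,Yara} as another (2 orders).
That leaves 6 units to arrange: 2 × 2 × 6! = 4 × 720 = 2880.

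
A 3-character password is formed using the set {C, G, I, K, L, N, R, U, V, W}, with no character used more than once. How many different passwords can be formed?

This is a permutation of 3 out of 10: P(10,3) = 10!/7!.
That product is 10 × 9 × 8 = 720.

720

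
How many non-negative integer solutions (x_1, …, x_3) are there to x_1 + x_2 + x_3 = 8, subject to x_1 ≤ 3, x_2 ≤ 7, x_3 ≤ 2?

Ignoring the caps, the number of non-negative solutions to x_1+…+x_3 = 8 is C(10,2) = 45.
Subtract solutions that violate a single cap (substitute x_i' = x_i − (cap_i+1)): x_1 ≥ 4 gives C(6,2) = 15; x_2 ≥ 8 gives C(2,2) = 1; x_3 ≥ 3 gives C(7,2) = 21. Together 37.
Add back pairs where two caps are both exceeded: 0 + 3 + 0 = 3.
By inclusion–exclusion the count is 45 − 37 + 3 = 11.

11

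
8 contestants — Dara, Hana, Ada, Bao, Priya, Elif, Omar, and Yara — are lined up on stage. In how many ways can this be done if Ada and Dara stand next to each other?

Treat {Ada, Dara} as a single unit. There are 7 units to order, and the pair itself can be ordered 2 ways.
That gives 2 × 7! = 2 × 5040 = 10080.

10080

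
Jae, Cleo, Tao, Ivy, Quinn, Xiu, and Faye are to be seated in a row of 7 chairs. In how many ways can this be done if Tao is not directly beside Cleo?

There are 7! = 5040 arrangements in all. If Tao and Cleo are adjacent, merging them into one block gives 2·(6)! = 1440 arrangements.
So 5040 − 1440 = 3600 arrangements keep them apart.

3600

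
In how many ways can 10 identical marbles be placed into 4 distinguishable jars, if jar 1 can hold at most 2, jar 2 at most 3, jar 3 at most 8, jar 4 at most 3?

44

Without the upper bounds there are C(13,3) = 286 ways to split 10 among 4 jars.
Subtract solutions that violate a single cap (substitute x_i' = x_i − (cap_i+1)): x_1 ≥ 3 gives C(10,3) = 120; x_2 ≥ 4 gives C(9,3) = 84; x_3 ≥ 9 gives C(4,3) = 4; x_4 ≥ 4 gives C(9,3) = 84. Together 292.
Add back pairs where two caps are both exceeded: 20 + 0 + 20 + 0 + 10 + 0 = 50.
By inclusion–exclusion the count is 286 − 292 + 50 = 44.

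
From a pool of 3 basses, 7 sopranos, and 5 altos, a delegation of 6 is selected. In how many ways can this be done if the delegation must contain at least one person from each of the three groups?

3850

Total 6-person selections from all 15: C(15,6) = 5005.
Selections missing a whole group: no basses → C(12,6) = 924; no sopranos → C(8,6) = 28; no altos → C(10,6) = 210.
Add back selections omitting two groups (i.e. drawn from a single group): C(3,6) + C(7,6) + C(5,6) = 7.
By inclusion–exclusion: 5005 − 1162 + 7 = 3850.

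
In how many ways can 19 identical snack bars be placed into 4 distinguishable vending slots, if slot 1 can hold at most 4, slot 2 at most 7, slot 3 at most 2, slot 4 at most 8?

By stars and bars, unrestricted non-negative solutions to x_1+…+x_4 = 19 number C(19+3,3) = 1540.
Subtract solutions that violate a single cap (substitute x_i' = x_i − (cap_i+1)): x_1 ≥ 5 gives C(17,3) = 680; x_2 ≥ 8 gives C(14,3) = 364; x_3 ≥ 3 gives C(19,3) = 969; x_4 ≥ 9 gives C(13,3) = 286. Together 2299.
Add back pairs where two caps are both exceeded: 84 + 364 + 56 + 165 + 10 + 120 = 799.
Subtract triples: 20 + 0 + 10 + 0 = 30.
By inclusion–exclusion the count is 1540 − 2299 + 799 − 30 = 10.

10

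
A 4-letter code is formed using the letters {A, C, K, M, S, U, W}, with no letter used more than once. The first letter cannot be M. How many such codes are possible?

The first letter has 7−1 = 6 choices (anything except M).
The remaining 3 letters are filled from the other 6 symbols without repetition: 6 × 5 × 4 = 120.
Total: 6 × 120 = 720.

720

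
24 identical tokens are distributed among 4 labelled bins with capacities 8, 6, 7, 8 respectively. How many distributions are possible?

56

Ignoring the caps, the number of non-negative solutions to x_1+…+x_4 = 24 is C(27,3) = 2925.
Subtract solutions that violate a single cap (substitute x_i' = x_i − (cap_i+1)): x_1 ≥ 9 gives C(18,3) = 816; x_2 ≥ 7 gives C(20,3) = 1140; x_3 ≥ 8 gives C(19,3) = 969; x_4 ≥ 9 gives C(18,3) = 816. Together 3741.
Add back pairs where two caps are both exceeded: 165 + 120 + 84 + 220 + 165 + 120 = 874.
Subtract triples: 1 + 0 + 0 + 1 = 2.
By inclusion–exclusion the count is 2925 − 3741 + 874 − 2 = 56.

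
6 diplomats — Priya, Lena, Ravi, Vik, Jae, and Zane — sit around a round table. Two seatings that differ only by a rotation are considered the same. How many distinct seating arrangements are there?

120

Fix one person's seat to break rotational symmetry; the remaining 5 people can be arranged in (5)! = 120 ways.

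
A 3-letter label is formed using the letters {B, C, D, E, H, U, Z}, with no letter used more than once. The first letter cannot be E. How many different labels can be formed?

180

The first letter has 7−1 = 6 choices (anything except E).
The remaining 2 letters are filled from the other 6 symbols without repetition: 6 × 5 = 30.
Total: 6 × 30 = 180.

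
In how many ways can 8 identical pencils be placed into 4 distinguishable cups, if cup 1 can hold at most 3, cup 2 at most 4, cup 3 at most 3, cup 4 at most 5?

66

Without the upper bounds there are C(11,3) = 165 ways to split 8 among 4 cups.
Subtract solutions that violate a single cap (substitute x_i' = x_i − (cap_i+1)): x_1 ≥ 4 gives C(7,3) = 35; x_2 ≥ 5 gives C(6,3) = 20; x_3 ≥ 4 gives C(7,3) = 35; x_4 ≥ 6 gives C(5,3) = 10. Together 100.
Add back pairs where two caps are both exceeded: 0 + 1 + 0 + 0 + 0 + 0 = 1.
By inclusion–exclusion the count is 165 − 100 + 1 = 66.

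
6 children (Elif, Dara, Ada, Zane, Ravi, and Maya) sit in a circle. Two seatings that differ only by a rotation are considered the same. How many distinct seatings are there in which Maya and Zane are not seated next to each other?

All circular seatings of 6 people number (5)! = 120.
Seatings with Maya beside Zane: treat them as a block with 2 internal orders, giving 2 × (4)! = 48.
Subtracting, 120 − 48 = 72.

72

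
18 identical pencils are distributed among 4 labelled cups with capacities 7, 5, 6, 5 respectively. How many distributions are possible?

Without the upper bounds there are C(21,3) = 1330 ways to split 18 among 4 cups.
Subtract solutions that violate a single cap (substitute x_i' = x_i − (cap_i+1)): x_1 ≥ 8 gives C(13,3) = 286; x_2 ≥ 6 gives C(15,3) = 455; x_3 ≥ 7 gives C(14,3) = 364; x_4 ≥ 6 gives C(15,3) = 455. Together 1560.
Add back pairs where two caps are both exceeded: 35 + 20 + 35 + 56 + 84 + 56 = 286.
By inclusion–exclusion the count is 1330 − 1560 + 286 = 56.

56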